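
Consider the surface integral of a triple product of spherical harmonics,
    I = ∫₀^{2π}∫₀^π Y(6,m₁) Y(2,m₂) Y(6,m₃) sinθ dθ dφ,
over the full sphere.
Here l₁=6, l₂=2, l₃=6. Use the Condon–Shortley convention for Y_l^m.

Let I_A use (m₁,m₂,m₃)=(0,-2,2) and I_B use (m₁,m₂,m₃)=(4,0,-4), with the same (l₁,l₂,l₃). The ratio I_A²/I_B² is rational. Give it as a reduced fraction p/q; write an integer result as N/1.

70/1

Same 6,2,6: normalisation and zero-m 3j drop out of the ratio.
A: Δ: 2! 10! 2! / 15! → 1/90090; sum: t=0:+1/69120 = 1/69120; 3j²(6 2 6; 0 -2 2) = Δ·Π!·Σ² = 4/143  (sign +1)
B: Δ: 2! 10! 2! / 15! → 1/90090; sum: t=0:+1/322560 t=1:−1/362880 t=2:+1/14515200 = 1/2419200; 3j²(6 2 6; 4 0 -4) = Δ·Π!·Σ² = 2/5005  (sign +1)
I_A²/I_B² = (4/143)/(2/5005) = 70/1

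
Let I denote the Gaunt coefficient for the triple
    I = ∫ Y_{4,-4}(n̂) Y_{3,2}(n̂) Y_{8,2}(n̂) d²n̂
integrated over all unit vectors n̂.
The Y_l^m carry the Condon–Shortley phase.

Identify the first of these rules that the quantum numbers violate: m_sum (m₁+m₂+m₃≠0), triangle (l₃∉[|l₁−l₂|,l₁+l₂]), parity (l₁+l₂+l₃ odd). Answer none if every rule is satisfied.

azimuthal sum: -4 + 2 + 2 = 0  ✓
1 ≤ 8 ≤ 7 (triangle on l)  ✗
L = 4 + 3 + 8 = 15 (odd)

triangle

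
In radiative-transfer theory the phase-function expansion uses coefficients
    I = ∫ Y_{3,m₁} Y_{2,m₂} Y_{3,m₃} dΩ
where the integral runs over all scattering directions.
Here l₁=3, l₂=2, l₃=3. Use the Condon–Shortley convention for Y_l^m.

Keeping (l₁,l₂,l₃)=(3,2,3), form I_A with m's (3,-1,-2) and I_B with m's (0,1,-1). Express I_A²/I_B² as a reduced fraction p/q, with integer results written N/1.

Shared (l₁,l₂,l₃)=(3,2,3): N and (l;000)² cancel in I_A²/I_B².
A: Δ = 2!·4!·2!/9! = 1/3780; Racah Σ t=0..0: t=0:+1/48 = 1/48; ⇒ 3j(3 2 3; 3 -1 -2)² = 5/84, sgn -1
B: Δ = 2!·4!·2!/9! = 1/3780; Racah Σ t=1..2: t=1:−1/8 t=2:+1/12 = -1/24; ⇒ 3j(3 2 3; 0 1 -1)² = 1/210, sgn -1
I_A²/I_B² = (5/84)/(1/210) = 25/2

25/2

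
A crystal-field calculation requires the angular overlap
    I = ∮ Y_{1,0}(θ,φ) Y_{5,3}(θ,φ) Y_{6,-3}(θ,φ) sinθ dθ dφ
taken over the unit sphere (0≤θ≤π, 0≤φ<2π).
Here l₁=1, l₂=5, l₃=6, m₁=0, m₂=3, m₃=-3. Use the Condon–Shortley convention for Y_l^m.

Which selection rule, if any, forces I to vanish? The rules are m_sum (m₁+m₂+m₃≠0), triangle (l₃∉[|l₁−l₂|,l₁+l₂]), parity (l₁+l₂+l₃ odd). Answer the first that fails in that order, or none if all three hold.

m₁+m₂+m₃ = 0 + 3 − 3 = 0  ✓
triangle: |1−5|=4 ≤ l₃=6 ≤ 1+5=6  ✓
parity: l₁+l₂+l₃ = 12 is even  ✓

none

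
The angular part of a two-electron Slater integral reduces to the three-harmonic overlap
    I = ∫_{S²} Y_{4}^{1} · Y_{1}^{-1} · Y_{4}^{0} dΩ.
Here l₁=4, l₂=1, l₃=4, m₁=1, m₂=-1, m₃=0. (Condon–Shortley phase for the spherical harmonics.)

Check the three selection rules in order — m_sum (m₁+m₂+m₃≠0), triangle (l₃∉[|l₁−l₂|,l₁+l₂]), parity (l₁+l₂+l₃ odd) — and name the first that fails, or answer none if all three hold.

parity

Σmᵢ = 0  ✓
l₃∈[|l₁−l₂|,l₁+l₂]=[3,5], have l₃=4  ✓
Σlᵢ = 9 ⇒ odd  ✗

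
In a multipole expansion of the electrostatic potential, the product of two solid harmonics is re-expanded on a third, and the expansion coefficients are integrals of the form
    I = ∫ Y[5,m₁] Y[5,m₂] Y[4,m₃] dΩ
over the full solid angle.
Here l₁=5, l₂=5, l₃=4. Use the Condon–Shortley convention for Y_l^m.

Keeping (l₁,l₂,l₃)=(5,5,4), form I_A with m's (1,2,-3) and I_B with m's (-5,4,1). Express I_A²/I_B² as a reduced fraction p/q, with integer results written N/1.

5/72

Shared (l₁,l₂,l₃)=(5,5,4): N and (l;000)² cancel in I_A²/I_B².
A: Δ = 6!·4!·4!/15! = 1/3153150; Racah Σ t=3..4: t=3:−1/5184 t=4:+1/6912 = -1/20736; ⇒ 3j(5 5 4; 1 2 -3)² = 5/2574, sgn +1
B: Δ = 6!·4!·4!/15! = 1/3153150; Racah Σ t=6..6: t=6:+1/103680 = 1/103680; ⇒ 3j(5 5 4; -5 4 1)² = 4/143, sgn -1
I_A²/I_B² = (5/2574)/(4/143) = 5/72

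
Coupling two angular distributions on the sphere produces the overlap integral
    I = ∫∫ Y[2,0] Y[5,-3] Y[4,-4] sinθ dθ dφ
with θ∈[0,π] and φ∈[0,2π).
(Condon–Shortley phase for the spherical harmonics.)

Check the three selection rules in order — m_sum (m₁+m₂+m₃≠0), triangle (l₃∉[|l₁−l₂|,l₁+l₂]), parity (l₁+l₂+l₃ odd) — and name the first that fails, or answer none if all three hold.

m_sum

m₁+m₂+m₃ = 0 − 3 − 4 = -7  ✗
triangle: |2−5|=3 ≤ l₃=4 ≤ 2+5=7
parity: l₁+l₂+l₃ = 11 is odd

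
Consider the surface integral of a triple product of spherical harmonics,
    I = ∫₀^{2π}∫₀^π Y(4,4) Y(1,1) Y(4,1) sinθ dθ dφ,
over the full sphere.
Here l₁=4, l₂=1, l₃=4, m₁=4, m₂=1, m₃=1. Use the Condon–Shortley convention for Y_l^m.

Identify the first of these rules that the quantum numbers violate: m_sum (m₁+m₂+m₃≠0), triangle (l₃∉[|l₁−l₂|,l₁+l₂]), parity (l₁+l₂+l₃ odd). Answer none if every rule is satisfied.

m_sum

m₁+m₂+m₃ = 4 + 1 + 1 = 6  ✗
triangle: |4−1|=3 ≤ l₃=4 ≤ 4+1=5
parity: l₁+l₂+l₃ = 9 is odd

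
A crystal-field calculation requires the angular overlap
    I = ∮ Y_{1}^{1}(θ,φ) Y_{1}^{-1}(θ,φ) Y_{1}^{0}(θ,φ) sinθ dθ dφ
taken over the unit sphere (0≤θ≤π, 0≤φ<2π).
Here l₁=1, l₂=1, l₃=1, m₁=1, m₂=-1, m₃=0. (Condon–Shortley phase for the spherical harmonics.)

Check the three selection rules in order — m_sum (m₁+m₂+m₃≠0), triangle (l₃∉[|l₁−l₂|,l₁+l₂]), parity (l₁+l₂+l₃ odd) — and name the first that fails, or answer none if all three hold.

m₁+m₂+m₃ = 1 − 1 + 0 = 0  ✓
triangle: |1−1|=0 ≤ l₃=1 ≤ 1+1=2  ✓
parity: l₁+l₂+l₃ = 3 is odd  ✗

parity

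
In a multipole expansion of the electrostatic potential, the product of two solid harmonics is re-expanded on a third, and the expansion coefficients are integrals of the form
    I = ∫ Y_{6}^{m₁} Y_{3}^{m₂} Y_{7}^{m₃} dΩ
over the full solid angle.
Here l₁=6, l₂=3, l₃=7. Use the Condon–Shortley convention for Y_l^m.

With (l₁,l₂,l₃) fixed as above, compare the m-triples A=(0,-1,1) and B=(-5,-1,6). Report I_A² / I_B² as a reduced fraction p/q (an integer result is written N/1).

546/121

Same 6,3,7: normalisation and zero-m 3j drop out of the ratio.
A: Δ: 2! 10! 4! / 17! → 1/2042040; sum: t=0:+1/138240 t=1:−1/86400 t=2:+1/829440 = -13/4147200; 3j²(6 3 7; 0 -1 1) = Δ·Π!·Σ² = 13/3740  (sign -1)
B: Δ: 2! 10! 4! / 17! → 1/2042040; sum: t=1:−1/21772800 t=2:+1/17418240 = 1/87091200; 3j²(6 3 7; -5 -1 6) = Δ·Π!·Σ² = 11/14280  (sign -1)
I_A²/I_B² = (13/3740)/(11/14280) = 546/121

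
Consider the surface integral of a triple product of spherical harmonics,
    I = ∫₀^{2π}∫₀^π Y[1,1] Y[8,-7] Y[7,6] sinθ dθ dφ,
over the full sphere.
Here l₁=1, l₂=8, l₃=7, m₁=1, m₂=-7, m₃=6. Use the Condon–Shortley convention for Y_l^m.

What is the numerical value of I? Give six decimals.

Checks pass: Σm=0; 16 even; l₃=7∈[7,9].
(2·1+1)(2·8+1)(2·7+1) = 765
Δ: 2! 0! 14! / 17! → 1/2040
sum: t=1:−1/25401600 = -1/25401600
3j²(1 8 7; 0 0 0) = Δ·Π!·Σ² = 8/255  (sign +1)
sum: t=0:+1/12454041600 = 1/12454041600
3j²(1 8 7; 1 -7 6) = Δ·Π!·Σ² = 7/136  (sign -1)
combine: 4πI² = 765·8/255·7/136 = 21/17
take √, sign -1: I = -0.31353083

-0.313531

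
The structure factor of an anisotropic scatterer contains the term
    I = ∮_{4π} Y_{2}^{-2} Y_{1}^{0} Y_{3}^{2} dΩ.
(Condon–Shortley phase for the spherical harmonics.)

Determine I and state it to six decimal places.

Rules hold: Σm=0, L=6 even, 1≤3≤3.
N = 5·3·7 = 105
Δ = 0!·4!·2!/7! = 1/105
Racah Σ t=0..0: t=0:+1/4 = 1/4
⇒ 3j(2 1 3; 0 0 0)² = 3/35, sgn -1
Racah Σ t=0..0: t=0:+1/24 = 1/24
⇒ 3j(2 1 3; -2 0 2)² = 1/21, sgn -1
4πI² = N·(3j₀)²·(3jₘ)² = 3/7
I = +1·√(0.428571/4π) = 0.18467439

0.184674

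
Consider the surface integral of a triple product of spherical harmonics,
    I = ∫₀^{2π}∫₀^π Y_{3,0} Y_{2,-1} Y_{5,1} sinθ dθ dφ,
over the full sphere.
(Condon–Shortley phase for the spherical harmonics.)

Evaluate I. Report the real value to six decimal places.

-0.214318

Checks pass: Σm=0; 10 even; l₃=5∈[1,5].
(2·3+1)(2·2+1)(2·5+1) = 385
Δ: 0! 6! 4! / 11! → 1/2310
sum: t=0:+1/144 = 1/144
3j²(3 2 5; 0 0 0) = Δ·Π!·Σ² = 10/231  (sign -1)
sum: t=0:+1/216 = 1/216
3j²(3 2 5; 0 -1 1) = Δ·Π!·Σ² = 8/231  (sign +1)
combine: 4πI² = 385·10/231·8/231 = 400/693
take √, sign -1: I = -0.21431790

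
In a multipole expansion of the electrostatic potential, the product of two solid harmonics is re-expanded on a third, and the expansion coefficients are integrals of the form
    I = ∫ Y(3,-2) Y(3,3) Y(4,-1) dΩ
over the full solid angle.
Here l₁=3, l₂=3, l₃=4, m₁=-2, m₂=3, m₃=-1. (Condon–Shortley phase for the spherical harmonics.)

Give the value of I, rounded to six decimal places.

Checks pass: Σm=0; 10 even; l₃=4∈[0,6].
(2·3+1)(2·3+1)(2·4+1) = 441
Δ: 2! 4! 4! / 11! → 1/34650
sum: t=0:+1/72 t=1:−1/16 t=2:+1/72 = -5/144
3j²(3 3 4; 0 0 0) = Δ·Π!·Σ² = 2/77  (sign -1)
sum: t=2:+1/288 = 1/288
3j²(3 3 4; -2 3 -1) = Δ·Π!·Σ² = 5/231  (sign -1)
combine: 4πI² = 441·2/77·5/231 = 30/121
take √, sign +1: I = 0.14046335

0.140463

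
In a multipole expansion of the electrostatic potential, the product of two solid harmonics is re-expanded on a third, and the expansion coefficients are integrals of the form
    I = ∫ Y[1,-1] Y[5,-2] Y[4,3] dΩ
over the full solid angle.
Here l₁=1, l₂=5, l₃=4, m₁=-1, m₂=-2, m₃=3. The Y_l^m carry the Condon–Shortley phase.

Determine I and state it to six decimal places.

Rules hold: Σm=0, L=10 even, 4≤4≤6.
N = 3·11·9 = 297
Δ = 2!·0!·8!/11! = 1/495
Racah Σ t=1..1: t=1:−1/576 = -1/576
⇒ 3j(1 5 4; 0 0 0)² = 5/99, sgn -1
Racah Σ t=2..2: t=2:+1/10080 = 1/10080
⇒ 3j(1 5 4; -1 -2 3)² = 1/165, sgn -1
4πI² = N·(3j₀)²·(3jₘ)² = 1/11
I = +1·√(0.0909091/4π) = 0.08505478

0.085055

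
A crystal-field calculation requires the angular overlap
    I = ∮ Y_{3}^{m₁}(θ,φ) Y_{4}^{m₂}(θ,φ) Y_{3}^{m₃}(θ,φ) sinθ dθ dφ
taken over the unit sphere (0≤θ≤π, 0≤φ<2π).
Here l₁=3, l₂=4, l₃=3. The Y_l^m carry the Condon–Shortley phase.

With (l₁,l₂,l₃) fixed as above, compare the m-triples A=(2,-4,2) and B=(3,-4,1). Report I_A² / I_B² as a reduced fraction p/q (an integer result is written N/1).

5/3

Same 3,4,3: normalisation and zero-m 3j drop out of the ratio.
A: Δ: 4! 2! 4! / 11! → 1/34650; sum: t=0:+1/576 = 1/576; 3j²(3 4 3; 2 -4 2) = Δ·Π!·Σ² = 5/99  (sign -1)
B: Δ: 4! 2! 4! / 11! → 1/34650; sum: t=0:+1/1152 = 1/1152; 3j²(3 4 3; 3 -4 1) = Δ·Π!·Σ² = 1/33  (sign +1)
I_A²/I_B² = (5/99)/(1/33) = 5/3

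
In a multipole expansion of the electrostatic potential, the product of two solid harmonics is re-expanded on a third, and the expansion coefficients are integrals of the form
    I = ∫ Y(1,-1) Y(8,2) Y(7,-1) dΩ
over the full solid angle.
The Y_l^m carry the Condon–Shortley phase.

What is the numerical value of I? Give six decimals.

m-sum 0 ✓  L=16 even ✓  7≤7≤9 ✓
Π(2lᵢ+1) = 3×17×15 = 765
triangle coeff Δ(1,8,7) = 1/2040
Σ_t [1,1]: t=1:−1/25401600 = -1/25401600
(3j)²=8/255 [(1 8 7; 0 0 0)], sign=+1
Σ_t [2,2]: t=2:+1/58060800 = 1/58060800
(3j)²=3/136 [(1 8 7; -1 2 -1)], sign=+1
⇒ 4πI² = 9/17
I = (+1)√(9/17/(4π)) = 0.20525411

0.205254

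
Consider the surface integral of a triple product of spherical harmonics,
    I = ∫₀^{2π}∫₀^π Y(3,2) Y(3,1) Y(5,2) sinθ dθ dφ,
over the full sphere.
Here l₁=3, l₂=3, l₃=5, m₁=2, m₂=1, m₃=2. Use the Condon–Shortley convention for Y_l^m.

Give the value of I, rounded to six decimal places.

0.000000

2 + 1 + 2 = 5 ≠ 0: azimuthal integral kills it; I = 0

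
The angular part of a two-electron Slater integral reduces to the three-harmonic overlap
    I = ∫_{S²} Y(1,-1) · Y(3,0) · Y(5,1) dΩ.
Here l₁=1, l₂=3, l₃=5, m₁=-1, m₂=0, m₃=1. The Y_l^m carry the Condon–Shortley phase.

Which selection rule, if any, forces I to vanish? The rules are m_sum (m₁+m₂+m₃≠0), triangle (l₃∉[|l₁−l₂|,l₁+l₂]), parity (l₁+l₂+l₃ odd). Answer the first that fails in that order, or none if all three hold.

triangle

Σmᵢ = 0  ✓
l₃∈[|l₁−l₂|,l₁+l₂]=[2,4], have l₃=5  ✗
Σlᵢ = 9 ⇒ odd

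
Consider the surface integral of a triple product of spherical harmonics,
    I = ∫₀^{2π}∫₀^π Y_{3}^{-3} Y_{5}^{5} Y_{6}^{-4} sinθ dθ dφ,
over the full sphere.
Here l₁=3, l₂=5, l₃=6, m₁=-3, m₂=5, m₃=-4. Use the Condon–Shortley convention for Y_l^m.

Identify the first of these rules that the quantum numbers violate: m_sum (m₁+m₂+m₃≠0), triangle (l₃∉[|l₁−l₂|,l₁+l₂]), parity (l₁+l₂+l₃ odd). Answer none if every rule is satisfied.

Σmᵢ = -2  ✗
l₃∈[|l₁−l₂|,l₁+l₂]=[2,8], have l₃=6
Σlᵢ = 14 ⇒ even

m_sum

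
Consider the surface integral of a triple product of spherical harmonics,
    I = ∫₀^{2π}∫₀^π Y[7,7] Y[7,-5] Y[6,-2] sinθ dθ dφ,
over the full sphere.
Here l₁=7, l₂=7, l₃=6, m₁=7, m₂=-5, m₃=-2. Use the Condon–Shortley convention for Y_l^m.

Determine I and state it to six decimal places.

m-sum 0 ✓  L=20 even ✓  0≤6≤14 ✓
Π(2lᵢ+1) = 15×15×13 = 2925
triangle coeff Δ(7,7,6) = 1/2444321880
Σ_t [1,7]: t=1:−1/2612736000 t=2:+1/20736000 t=3:−1/1658880 t=4:+1/746496 t=5:−1/1658880 t=6:+1/20736000 t=7:−1/2612736000 = 1/4354560
(3j)²=1000/138567 [(7 7 6; 0 0 0)], sign=+1
Σ_t [0,0]: t=0:+1/1393459200 = 1/1393459200
(3j)²=11/646 [(7 7 6; 7 -5 -2)], sign=+1
⇒ 4πI² = 37500/104329
I = (+1)√(37500/104329/(4π)) = 0.16912514

0.169125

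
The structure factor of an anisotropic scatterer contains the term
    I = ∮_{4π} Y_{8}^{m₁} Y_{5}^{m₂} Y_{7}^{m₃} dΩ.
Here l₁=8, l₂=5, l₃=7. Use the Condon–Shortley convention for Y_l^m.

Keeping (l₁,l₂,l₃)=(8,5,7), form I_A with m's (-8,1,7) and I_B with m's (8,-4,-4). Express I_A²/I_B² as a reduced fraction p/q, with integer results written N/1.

13/12

l's match ⇒ only the (l;m) 3-j factors differ between A and B.
A: triangle coeff Δ(8,5,7) = 1/814773960; Σ_t [6,6]: t=6:+1/62705664000 = 1/62705664000; (3j)²=143/14535 [(8 5 7; -8 1 7)], sign=+1
B: triangle coeff Δ(8,5,7) = 1/814773960; Σ_t [0,0]: t=0:+1/15676416000 = 1/15676416000; (3j)²=44/4845 [(8 5 7; 8 -4 -4)], sign=-1
I_A²/I_B² = (143/14535)/(44/4845) = 13/12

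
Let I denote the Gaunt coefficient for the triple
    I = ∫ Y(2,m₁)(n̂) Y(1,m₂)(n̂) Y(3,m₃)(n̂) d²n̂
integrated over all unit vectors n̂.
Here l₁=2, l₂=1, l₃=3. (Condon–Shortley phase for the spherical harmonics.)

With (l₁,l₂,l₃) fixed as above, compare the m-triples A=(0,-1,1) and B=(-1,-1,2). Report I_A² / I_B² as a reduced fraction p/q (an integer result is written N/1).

Same 2,1,3: normalisation and zero-m 3j drop out of the ratio.
A: Δ: 0! 4! 2! / 7! → 1/105; sum: t=0:+1/8 = 1/8; 3j²(2 1 3; 0 -1 1) = Δ·Π!·Σ² = 2/35  (sign +1)
B: Δ: 0! 4! 2! / 7! → 1/105; sum: t=0:+1/12 = 1/12; 3j²(2 1 3; -1 -1 2) = Δ·Π!·Σ² = 2/21  (sign -1)
I_A²/I_B² = (2/35)/(2/21) = 3/5

3/5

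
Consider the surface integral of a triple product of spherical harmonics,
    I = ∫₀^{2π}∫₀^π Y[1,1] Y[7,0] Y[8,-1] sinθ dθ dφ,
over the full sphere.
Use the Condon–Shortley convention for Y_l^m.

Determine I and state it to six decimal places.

Checks pass: Σm=0; 16 even; l₃=8∈[6,8].
(2·1+1)(2·7+1)(2·8+1) = 765
Δ: 0! 2! 14! / 17! → 1/2040
sum: t=0:+1/25401600 = 1/25401600
3j²(1 7 8; 0 0 0) = Δ·Π!·Σ² = 8/255  (sign +1)
sum: t=0:+1/50803200 = 1/50803200
3j²(1 7 8; 1 0 -1) = Δ·Π!·Σ² = 3/170  (sign -1)
combine: 4πI² = 765·8/255·3/170 = 36/85
take √, sign -1: I = -0.18358486

-0.183585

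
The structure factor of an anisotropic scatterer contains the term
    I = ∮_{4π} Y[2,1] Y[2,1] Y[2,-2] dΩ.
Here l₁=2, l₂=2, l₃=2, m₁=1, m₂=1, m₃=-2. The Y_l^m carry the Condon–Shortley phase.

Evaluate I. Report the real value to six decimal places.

Rules hold: Σm=0, L=6 even, 0≤2≤4.
N = 5·5·5 = 125
Δ = 2!·2!·2!/7! = 1/630
Racah Σ t=0..2: t=0:+1/8 t=1:−1/1 t=2:+1/8 = -3/4
⇒ 3j(2 2 2; 0 0 0)² = 2/35, sgn -1
Racah Σ t=1..1: t=1:−1/4 = -1/4
⇒ 3j(2 2 2; 1 1 -2)² = 3/35, sgn -1
4πI² = N·(3j₀)²·(3jₘ)² = 30/49
I = +1·√(0.612245/4π) = 0.22072812

0.220728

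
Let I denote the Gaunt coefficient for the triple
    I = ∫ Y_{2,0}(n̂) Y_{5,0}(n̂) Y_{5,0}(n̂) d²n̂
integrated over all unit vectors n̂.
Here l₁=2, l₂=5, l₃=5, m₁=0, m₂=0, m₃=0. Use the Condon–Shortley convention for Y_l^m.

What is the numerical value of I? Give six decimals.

m-sum 0 ✓  L=12 even ✓  3≤5≤7 ✓
Π(2lᵢ+1) = 5×11×11 = 605
triangle coeff Δ(2,5,5) = 1/38610
Σ_t [0,2]: t=0:+1/2880 t=1:−1/576 t=2:+1/2880 = -1/960
(3j)²=10/429 [(2 5 5; 0 0 0)], sign=+1
(m-triple is (0,0,0) — same symbol as above.)
⇒ 4πI² = 500/1521
I = (+1)√(500/1521/(4π)) = 0.16173926

0.161739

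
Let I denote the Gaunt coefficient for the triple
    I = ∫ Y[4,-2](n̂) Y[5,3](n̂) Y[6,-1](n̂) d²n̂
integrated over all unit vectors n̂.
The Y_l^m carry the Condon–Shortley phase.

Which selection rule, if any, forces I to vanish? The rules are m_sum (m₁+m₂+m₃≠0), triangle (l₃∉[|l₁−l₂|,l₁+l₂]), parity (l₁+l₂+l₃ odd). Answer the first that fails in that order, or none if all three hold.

azimuthal sum: -2 + 3 − 1 = 0  ✓
1 ≤ 6 ≤ 9 (triangle on l)  ✓
L = 4 + 5 + 6 = 15 (odd)  ✗

parity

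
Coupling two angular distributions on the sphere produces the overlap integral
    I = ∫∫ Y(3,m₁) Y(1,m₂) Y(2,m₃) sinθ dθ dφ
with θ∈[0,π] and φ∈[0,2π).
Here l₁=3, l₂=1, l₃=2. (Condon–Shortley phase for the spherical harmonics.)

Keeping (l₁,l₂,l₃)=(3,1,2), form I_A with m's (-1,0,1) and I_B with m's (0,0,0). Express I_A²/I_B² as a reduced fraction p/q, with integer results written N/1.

Same 3,1,2: normalisation and zero-m 3j drop out of the ratio.
A: Δ: 2! 4! 0! / 7! → 1/105; sum: t=1:−1/6 = -1/6; 3j²(3 1 2; -1 0 1) = Δ·Π!·Σ² = 8/105  (sign +1)
B: Δ: 2! 4! 0! / 7! → 1/105; sum: t=1:−1/4 = -1/4; 3j²(3 1 2; 0 0 0) = Δ·Π!·Σ² = 3/35  (sign -1)
I_A²/I_B² = (8/105)/(3/35) = 8/9

8/9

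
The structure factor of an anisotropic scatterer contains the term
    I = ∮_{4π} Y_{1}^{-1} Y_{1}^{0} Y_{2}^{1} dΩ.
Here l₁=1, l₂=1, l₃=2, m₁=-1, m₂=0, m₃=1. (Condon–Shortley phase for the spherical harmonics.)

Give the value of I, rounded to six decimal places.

Rules hold: Σm=0, L=4 even, 0≤2≤2.
N = 3·3·5 = 45
Δ = 0!·2!·2!/5! = 1/30
Racah Σ t=0..0: t=0:+1/1 = 1/1
⇒ 3j(1 1 2; 0 0 0)² = 2/15, sgn +1
Racah Σ t=0..0: t=0:+1/2 = 1/2
⇒ 3j(1 1 2; -1 0 1)² = 1/10, sgn -1
4πI² = N·(3j₀)²·(3jₘ)² = 3/5
I = -1·√(0.6/4π) = -0.21850969

-0.218510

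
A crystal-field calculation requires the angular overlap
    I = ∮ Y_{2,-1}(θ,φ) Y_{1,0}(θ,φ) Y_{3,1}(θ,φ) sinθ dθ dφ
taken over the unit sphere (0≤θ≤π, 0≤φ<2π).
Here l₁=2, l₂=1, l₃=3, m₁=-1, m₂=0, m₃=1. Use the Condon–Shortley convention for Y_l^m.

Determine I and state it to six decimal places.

-0.233597

Checks pass: Σm=0; 6 even; l₃=3∈[1,3].
(2·2+1)(2·1+1)(2·3+1) = 105
Δ: 0! 4! 2! / 7! → 1/105
sum: t=0:+1/4 = 1/4
3j²(2 1 3; 0 0 0) = Δ·Π!·Σ² = 3/35  (sign -1)
sum: t=0:+1/6 = 1/6
3j²(2 1 3; -1 0 1) = Δ·Π!·Σ² = 8/105  (sign +1)
combine: 4πI² = 105·3/35·8/105 = 24/35
take √, sign -1: I = -0.23359668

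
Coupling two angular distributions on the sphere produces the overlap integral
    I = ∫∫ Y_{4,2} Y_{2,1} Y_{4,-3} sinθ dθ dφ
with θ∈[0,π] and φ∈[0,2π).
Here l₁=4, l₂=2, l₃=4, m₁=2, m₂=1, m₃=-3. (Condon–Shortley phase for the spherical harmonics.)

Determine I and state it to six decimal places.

Checks pass: Σm=0; 10 even; l₃=4∈[2,6].
(2·4+1)(2·2+1)(2·4+1) = 405
Δ: 2! 6! 2! / 11! → 1/13860
sum: t=0:+1/192 t=1:−1/36 t=2:+1/192 = -5/288
3j²(4 2 4; 0 0 0) = Δ·Π!·Σ² = 20/693  (sign -1)
sum: t=1:−1/240 t=2:+1/1440 = -1/288
3j²(4 2 4; 2 1 -3) = Δ·Π!·Σ² = 5/132  (sign +1)
combine: 4πI² = 405·20/693·5/132 = 375/847
take √, sign -1: I = -0.18770204

-0.187702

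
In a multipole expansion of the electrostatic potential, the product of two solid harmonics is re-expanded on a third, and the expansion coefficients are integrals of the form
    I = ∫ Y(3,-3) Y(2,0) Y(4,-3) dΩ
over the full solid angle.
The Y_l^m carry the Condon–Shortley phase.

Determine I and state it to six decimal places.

-3 + 0 − 3 = -6 ≠ 0: azimuthal integral kills it; I = 0

0.000000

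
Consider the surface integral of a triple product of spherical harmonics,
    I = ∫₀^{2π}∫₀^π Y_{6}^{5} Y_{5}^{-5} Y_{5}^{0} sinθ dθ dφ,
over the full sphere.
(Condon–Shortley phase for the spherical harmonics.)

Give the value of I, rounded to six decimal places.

Rules hold: Σm=0, L=16 even, 1≤5≤11.
N = 13·11·11 = 1573
Δ = 6!·6!·4!/17! = 1/28588560
Racah Σ t=1..5: t=1:−1/345600 t=2:+1/13824 t=3:−1/5184 t=4:+1/13824 t=5:−1/345600 = -7/129600
⇒ 3j(6 5 5; 0 0 0)² = 80/7293, sgn +1
Racah Σ t=0..0: t=0:+1/2073600 = 1/2073600
⇒ 3j(6 5 5; 5 -5 0)² = 15/884, sgn -1
4πI² = N·(3j₀)²·(3jₘ)² = 1100/3757
I = -1·√(0.292787/4π) = -0.15264086

-0.152641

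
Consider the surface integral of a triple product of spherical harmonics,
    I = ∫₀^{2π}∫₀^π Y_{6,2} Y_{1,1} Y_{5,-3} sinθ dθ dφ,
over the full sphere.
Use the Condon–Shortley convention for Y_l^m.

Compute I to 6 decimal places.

Checks pass: Σm=0; 12 even; l₃=5∈[5,7].
(2·6+1)(2·1+1)(2·5+1) = 429
Δ: 2! 10! 0! / 13! → 1/858
sum: t=1:−1/14400 = -1/14400
3j²(6 1 5; 0 0 0) = Δ·Π!·Σ² = 6/143  (sign +1)
sum: t=2:+1/161280 = 1/161280
3j²(6 1 5; 2 1 -3) = Δ·Π!·Σ² = 1/143  (sign +1)
combine: 4πI² = 429·6/143·1/143 = 18/143
take √, sign +1: I = 0.10008369

0.100084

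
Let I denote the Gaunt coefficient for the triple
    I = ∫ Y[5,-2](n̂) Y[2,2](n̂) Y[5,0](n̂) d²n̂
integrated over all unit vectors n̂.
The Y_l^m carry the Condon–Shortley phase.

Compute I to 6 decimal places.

Checks pass: Σm=0; 12 even; l₃=5∈[3,7].
(2·5+1)(2·2+1)(2·5+1) = 605
Δ: 2! 8! 2! / 13! → 1/38610
sum: t=0:+1/2880 t=1:−1/576 t=2:+1/2880 = -1/960
3j²(5 2 5; 0 0 0) = Δ·Π!·Σ² = 10/429  (sign +1)
sum: t=2:+1/2880 = 1/2880
3j²(5 2 5; -2 2 0) = Δ·Π!·Σ² = 14/429  (sign -1)
combine: 4πI² = 605·10/429·14/429 = 700/1521
take √, sign -1: I = -0.19137248

-0.191372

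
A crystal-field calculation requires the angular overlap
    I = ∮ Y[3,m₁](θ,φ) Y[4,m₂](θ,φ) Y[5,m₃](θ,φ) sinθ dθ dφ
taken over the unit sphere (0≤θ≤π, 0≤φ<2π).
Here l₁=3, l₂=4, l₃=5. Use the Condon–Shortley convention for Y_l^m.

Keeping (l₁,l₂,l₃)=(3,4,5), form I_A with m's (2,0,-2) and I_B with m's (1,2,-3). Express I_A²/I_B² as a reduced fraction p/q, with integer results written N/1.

50/243

Shared (l₁,l₂,l₃)=(3,4,5): N and (l;000)² cancel in I_A²/I_B².
A: Δ = 2!·4!·6!/13! = 1/180180; Racah Σ t=0..1: t=0:+1/576 t=1:−1/864 = 1/1728; ⇒ 3j(3 4 5; 2 0 -2)² = 5/1287, sgn -1
B: Δ = 2!·4!·6!/13! = 1/180180; Racah Σ t=0..2: t=0:+1/5760 t=1:−1/720 t=2:+1/2304 = -1/1280; ⇒ 3j(3 4 5; 1 2 -3)² = 27/1430, sgn -1
I_A²/I_B² = (5/1287)/(27/1430) = 50/243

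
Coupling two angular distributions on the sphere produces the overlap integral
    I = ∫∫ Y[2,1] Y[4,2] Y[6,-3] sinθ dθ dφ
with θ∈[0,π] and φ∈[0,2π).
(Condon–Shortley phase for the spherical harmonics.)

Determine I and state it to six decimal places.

Checks pass: Σm=0; 12 even; l₃=6∈[2,6].
(2·2+1)(2·4+1)(2·6+1) = 585
Δ: 0! 4! 8! / 13! → 1/6435
sum: t=0:+1/2304 = 1/2304
3j²(2 4 6; 0 0 0) = Δ·Π!·Σ² = 5/143  (sign +1)
sum: t=0:+1/8640 = 1/8640
3j²(2 4 6; 1 2 -3) = Δ·Π!·Σ² = 28/715  (sign -1)
combine: 4πI² = 585·5/143·28/715 = 1260/1573
take √, sign -1: I = -0.25247360

-0.252474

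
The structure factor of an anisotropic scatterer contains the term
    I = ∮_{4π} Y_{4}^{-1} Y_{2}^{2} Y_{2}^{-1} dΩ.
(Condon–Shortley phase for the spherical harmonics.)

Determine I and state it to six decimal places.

-0.090112

Checks pass: Σm=0; 8 even; l₃=2∈[2,6].
(2·4+1)(2·2+1)(2·2+1) = 225
Δ: 4! 4! 0! / 9! → 1/630
sum: t=2:+1/16 = 1/16
3j²(4 2 2; 0 0 0) = Δ·Π!·Σ² = 2/35  (sign +1)
sum: t=4:+1/144 = 1/144
3j²(4 2 2; -1 2 -1) = Δ·Π!·Σ² = 1/126  (sign -1)
combine: 4πI² = 225·2/35·1/126 = 5/49
take √, sign -1: I = -0.09011188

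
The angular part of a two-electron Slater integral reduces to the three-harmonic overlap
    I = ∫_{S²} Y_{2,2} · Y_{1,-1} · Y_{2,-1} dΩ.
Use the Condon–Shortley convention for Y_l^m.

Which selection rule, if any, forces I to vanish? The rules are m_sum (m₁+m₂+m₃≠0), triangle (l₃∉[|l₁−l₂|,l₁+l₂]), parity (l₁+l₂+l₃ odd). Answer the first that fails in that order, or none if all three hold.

parity

Σmᵢ = 0  ✓
l₃∈[|l₁−l₂|,l₁+l₂]=[1,3], have l₃=2  ✓
Σlᵢ = 5 ⇒ odd  ✗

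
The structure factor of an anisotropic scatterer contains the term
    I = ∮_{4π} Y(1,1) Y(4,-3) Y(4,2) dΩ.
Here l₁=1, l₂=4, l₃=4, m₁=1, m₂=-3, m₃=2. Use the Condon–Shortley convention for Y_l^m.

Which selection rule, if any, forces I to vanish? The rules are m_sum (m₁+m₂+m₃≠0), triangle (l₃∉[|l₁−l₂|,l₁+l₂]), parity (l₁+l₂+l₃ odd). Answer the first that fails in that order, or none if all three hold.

parity

Σmᵢ = 0  ✓
l₃∈[|l₁−l₂|,l₁+l₂]=[3,5], have l₃=4  ✓
Σlᵢ = 9 ⇒ odd  ✗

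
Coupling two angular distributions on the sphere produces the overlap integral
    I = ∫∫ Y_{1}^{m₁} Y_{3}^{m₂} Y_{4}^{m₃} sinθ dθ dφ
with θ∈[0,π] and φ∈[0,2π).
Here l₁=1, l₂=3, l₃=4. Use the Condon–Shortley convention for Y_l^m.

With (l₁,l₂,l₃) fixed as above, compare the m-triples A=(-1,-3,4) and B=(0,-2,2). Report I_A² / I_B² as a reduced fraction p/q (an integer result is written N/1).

l's match ⇒ only the (l;m) 3-j factors differ between A and B.
A: triangle coeff Δ(1,3,4) = 1/252; Σ_t [0,0]: t=0:+1/1440 = 1/1440; (3j)²=1/9 [(1 3 4; -1 -3 4)], sign=+1
B: triangle coeff Δ(1,3,4) = 1/252; Σ_t [0,0]: t=0:+1/120 = 1/120; (3j)²=1/21 [(1 3 4; 0 -2 2)], sign=+1
I_A²/I_B² = (1/9)/(1/21) = 7/3

7/3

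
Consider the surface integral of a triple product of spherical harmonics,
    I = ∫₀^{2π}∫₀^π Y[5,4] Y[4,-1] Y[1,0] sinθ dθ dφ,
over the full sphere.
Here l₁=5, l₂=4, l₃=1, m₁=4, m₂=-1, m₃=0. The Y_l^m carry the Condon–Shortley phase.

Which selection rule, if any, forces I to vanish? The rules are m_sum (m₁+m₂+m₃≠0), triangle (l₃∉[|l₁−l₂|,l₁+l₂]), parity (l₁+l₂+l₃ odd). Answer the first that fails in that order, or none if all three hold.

m_sum

azimuthal sum: 4 − 1 + 0 = 3  ✗
1 ≤ 1 ≤ 9 (triangle on l)
L = 5 + 4 + 1 = 10 (even)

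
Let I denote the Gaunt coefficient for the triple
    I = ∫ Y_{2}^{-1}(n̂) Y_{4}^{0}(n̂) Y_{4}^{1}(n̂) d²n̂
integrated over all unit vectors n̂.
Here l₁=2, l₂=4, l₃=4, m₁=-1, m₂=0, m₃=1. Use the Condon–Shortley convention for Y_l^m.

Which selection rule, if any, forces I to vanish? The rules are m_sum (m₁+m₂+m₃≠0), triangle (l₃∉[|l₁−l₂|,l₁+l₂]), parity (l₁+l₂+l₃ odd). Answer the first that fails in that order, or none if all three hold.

none

m₁+m₂+m₃ = -1 + 0 + 1 = 0  ✓
triangle: |2−4|=2 ≤ l₃=4 ≤ 2+4=6  ✓
parity: l₁+l₂+l₃ = 10 is even  ✓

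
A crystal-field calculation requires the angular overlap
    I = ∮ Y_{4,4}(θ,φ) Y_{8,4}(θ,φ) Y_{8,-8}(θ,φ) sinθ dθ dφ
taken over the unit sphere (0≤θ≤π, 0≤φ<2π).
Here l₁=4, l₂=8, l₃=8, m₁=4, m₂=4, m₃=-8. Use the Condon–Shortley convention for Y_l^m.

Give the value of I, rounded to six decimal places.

Checks pass: Σm=0; 20 even; l₃=8∈[4,12].
(2·4+1)(2·8+1)(2·8+1) = 2601
Δ: 4! 4! 12! / 21! → 1/185175900
sum: t=0:+1/557383680 t=1:−1/21772800 t=2:+1/8294400 t=3:−1/21772800 t=4:+1/557383680 = 1/30965760
3j²(4 8 8; 0 0 0) = Δ·Π!·Σ² = 36/4199  (sign +1)
sum: t=0:+1/275904921600 = 1/275904921600
3j²(4 8 8; 4 4 -8) = Δ·Π!·Σ² = 2/2907  (sign +1)
combine: 4πI² = 2601·36/4199·2/2907 = 72/4693
take √, sign +1: I = 0.03494106

0.034941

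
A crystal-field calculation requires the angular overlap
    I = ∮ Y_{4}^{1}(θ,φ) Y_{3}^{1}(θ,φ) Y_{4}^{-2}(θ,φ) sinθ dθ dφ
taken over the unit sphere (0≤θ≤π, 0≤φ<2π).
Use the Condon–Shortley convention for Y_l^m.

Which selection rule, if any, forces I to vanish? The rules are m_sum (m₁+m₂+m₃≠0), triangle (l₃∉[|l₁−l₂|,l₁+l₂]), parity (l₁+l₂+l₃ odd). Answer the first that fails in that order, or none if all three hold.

parity

azimuthal sum: 1 + 1 − 2 = 0  ✓
1 ≤ 4 ≤ 7 (triangle on l)  ✓
L = 4 + 3 + 4 = 11 (odd)  ✗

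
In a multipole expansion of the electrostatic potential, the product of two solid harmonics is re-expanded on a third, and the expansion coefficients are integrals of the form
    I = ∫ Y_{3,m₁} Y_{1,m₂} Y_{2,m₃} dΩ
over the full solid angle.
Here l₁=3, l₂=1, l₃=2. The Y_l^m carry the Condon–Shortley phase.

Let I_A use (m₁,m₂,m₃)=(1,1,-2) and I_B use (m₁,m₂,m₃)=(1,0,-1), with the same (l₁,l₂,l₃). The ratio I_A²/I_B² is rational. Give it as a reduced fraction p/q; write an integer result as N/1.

Same 3,1,2: normalisation and zero-m 3j drop out of the ratio.
A: Δ: 2! 4! 0! / 7! → 1/105; sum: t=2:+1/48 = 1/48; 3j²(3 1 2; 1 1 -2) = Δ·Π!·Σ² = 1/105  (sign +1)
B: Δ: 2! 4! 0! / 7! → 1/105; sum: t=1:−1/6 = -1/6; 3j²(3 1 2; 1 0 -1) = Δ·Π!·Σ² = 8/105  (sign +1)
I_A²/I_B² = (1/105)/(8/105) = 1/8

1/8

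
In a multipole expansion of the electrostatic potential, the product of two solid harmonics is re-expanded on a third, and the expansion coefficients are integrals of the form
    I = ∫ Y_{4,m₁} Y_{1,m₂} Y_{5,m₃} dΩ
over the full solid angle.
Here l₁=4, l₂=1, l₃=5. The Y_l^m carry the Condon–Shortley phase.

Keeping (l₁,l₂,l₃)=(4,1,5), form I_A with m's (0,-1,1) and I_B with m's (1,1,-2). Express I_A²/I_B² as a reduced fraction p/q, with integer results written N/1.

5/7

Same 4,1,5: normalisation and zero-m 3j drop out of the ratio.
A: Δ: 0! 8! 2! / 11! → 1/495; sum: t=0:+1/1152 = 1/1152; 3j²(4 1 5; 0 -1 1) = Δ·Π!·Σ² = 1/33  (sign +1)
B: Δ: 0! 8! 2! / 11! → 1/495; sum: t=0:+1/1440 = 1/1440; 3j²(4 1 5; 1 1 -2) = Δ·Π!·Σ² = 7/165  (sign -1)
I_A²/I_B² = (1/33)/(7/165) = 5/7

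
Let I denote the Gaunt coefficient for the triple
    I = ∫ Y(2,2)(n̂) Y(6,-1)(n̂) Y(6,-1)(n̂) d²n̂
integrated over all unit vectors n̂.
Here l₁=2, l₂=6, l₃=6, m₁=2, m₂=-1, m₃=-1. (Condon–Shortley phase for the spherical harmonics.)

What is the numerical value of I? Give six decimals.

Checks pass: Σm=0; 14 even; l₃=6∈[4,8].
(2·2+1)(2·6+1)(2·6+1) = 845
Δ: 2! 2! 10! / 15! → 1/90090
sum: t=0:+1/69120 t=1:−1/14400 t=2:+1/69120 = -7/172800
3j²(2 6 6; 0 0 0) = Δ·Π!·Σ² = 14/715  (sign -1)
sum: t=0:+1/57600 = 1/57600
3j²(2 6 6; 2 -1 -1) = Δ·Π!·Σ² = 21/715  (sign -1)
combine: 4πI² = 845·14/715·21/715 = 294/605
take √, sign +1: I = 0.19664868

0.196649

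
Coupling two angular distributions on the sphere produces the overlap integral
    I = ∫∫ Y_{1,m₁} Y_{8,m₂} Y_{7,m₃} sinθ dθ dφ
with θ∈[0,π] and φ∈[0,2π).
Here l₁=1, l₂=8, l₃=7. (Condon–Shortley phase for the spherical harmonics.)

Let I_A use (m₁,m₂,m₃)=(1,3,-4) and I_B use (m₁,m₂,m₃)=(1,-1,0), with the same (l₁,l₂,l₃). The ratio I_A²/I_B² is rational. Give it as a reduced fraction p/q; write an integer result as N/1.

Shared (l₁,l₂,l₃)=(1,8,7): N and (l;000)² cancel in I_A²/I_B².
A: Δ = 2!·0!·14!/17! = 1/2040; Racah Σ t=0..0: t=0:+1/479001600 = 1/479001600; ⇒ 3j(1 8 7; 1 3 -4)² = 1/204, sgn -1
B: Δ = 2!·0!·14!/17! = 1/2040; Racah Σ t=0..0: t=0:+1/50803200 = 1/50803200; ⇒ 3j(1 8 7; 1 -1 0)² = 3/170, sgn -1
I_A²/I_B² = (1/204)/(3/170) = 5/18

5/18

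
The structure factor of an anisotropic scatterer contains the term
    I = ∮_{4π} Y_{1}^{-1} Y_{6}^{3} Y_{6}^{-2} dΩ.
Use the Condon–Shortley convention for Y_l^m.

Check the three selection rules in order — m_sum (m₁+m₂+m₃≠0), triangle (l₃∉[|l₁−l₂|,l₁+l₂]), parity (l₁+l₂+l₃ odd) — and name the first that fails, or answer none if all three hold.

parity

m₁+m₂+m₃ = -1 + 3 − 2 = 0  ✓
triangle: |1−6|=5 ≤ l₃=6 ≤ 1+6=7  ✓
parity: l₁+l₂+l₃ = 13 is odd  ✗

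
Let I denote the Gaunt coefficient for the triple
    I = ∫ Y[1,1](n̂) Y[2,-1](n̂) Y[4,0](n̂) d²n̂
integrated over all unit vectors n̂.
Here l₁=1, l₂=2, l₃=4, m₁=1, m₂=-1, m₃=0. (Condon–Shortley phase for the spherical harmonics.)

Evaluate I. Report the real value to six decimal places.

0.000000

|1−2|≤4≤1+2 violated ⇒ I = 0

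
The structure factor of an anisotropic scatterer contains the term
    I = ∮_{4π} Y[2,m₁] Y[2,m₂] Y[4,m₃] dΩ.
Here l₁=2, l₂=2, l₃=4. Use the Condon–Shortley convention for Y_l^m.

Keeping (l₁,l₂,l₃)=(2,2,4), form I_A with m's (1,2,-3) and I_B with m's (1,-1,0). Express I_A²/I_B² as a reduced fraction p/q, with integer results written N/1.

35/16

Same 2,2,4: normalisation and zero-m 3j drop out of the ratio.
A: Δ: 0! 4! 4! / 9! → 1/630; sum: t=0:+1/144 = 1/144; 3j²(2 2 4; 1 2 -3) = Δ·Π!·Σ² = 1/18  (sign -1)
B: Δ: 0! 4! 4! / 9! → 1/630; sum: t=0:+1/36 = 1/36; 3j²(2 2 4; 1 -1 0) = Δ·Π!·Σ² = 8/315  (sign +1)
I_A²/I_B² = (1/18)/(8/315) = 35/16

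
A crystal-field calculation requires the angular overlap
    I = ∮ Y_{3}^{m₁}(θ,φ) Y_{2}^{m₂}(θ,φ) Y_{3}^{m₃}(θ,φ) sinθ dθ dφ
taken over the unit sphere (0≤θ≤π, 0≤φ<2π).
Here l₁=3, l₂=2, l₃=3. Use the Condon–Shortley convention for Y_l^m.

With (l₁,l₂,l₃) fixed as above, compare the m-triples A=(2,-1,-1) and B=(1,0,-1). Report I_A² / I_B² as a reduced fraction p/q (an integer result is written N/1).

l's match ⇒ only the (l;m) 3-j factors differ between A and B.
A: triangle coeff Δ(3,2,3) = 1/3780; Σ_t [0,1]: t=0:+1/12 t=1:−1/48 = 1/16; (3j)²=1/28 [(3 2 3; 2 -1 -1)], sign=+1
B: triangle coeff Δ(3,2,3) = 1/3780; Σ_t [0,2]: t=0:+1/16 t=1:−1/6 t=2:+1/96 = -3/32; (3j)²=3/140 [(3 2 3; 1 0 -1)], sign=-1
I_A²/I_B² = (1/28)/(3/140) = 5/3

5/3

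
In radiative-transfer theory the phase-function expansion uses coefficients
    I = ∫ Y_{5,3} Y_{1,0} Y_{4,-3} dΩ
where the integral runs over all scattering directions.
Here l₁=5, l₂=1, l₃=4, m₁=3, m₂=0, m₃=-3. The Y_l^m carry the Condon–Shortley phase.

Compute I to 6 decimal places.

-0.196426

Rules hold: Σm=0, L=10 even, 4≤4≤6.
N = 11·3·9 = 297
Δ = 2!·8!·0!/11! = 1/495
Racah Σ t=1..1: t=1:−1/576 = -1/576
⇒ 3j(5 1 4; 0 0 0)² = 5/99, sgn -1
Racah Σ t=1..1: t=1:−1/5040 = -1/5040
⇒ 3j(5 1 4; 3 0 -3)² = 16/495, sgn +1
4πI² = N·(3j₀)²·(3jₘ)² = 16/33
I = -1·√(0.484848/4π) = -0.19642560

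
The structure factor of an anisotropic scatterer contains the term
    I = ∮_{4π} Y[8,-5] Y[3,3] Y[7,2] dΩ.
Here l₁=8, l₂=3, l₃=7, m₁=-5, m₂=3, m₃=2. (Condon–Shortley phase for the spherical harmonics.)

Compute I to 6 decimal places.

m-sum 0 ✓  L=18 even ✓  5≤7≤11 ✓
Π(2lᵢ+1) = 17×7×15 = 1785
triangle coeff Δ(8,3,7) = 1/5290740
Σ_t [1,3]: t=1:−1/7257600 t=2:+1/2073600 t=3:−1/7257600 = 1/4838400
(3j)²=252/20995 [(8 3 7; 0 0 0)], sign=-1
Σ_t [4,4]: t=4:+1/104509440 = 1/104509440
(3j)²=275/13566 [(8 3 7; -5 3 2)], sign=-1
⇒ 4πI² = 34650/79781
I = (+1)√(34650/79781/(4π)) = 0.18590752

0.185908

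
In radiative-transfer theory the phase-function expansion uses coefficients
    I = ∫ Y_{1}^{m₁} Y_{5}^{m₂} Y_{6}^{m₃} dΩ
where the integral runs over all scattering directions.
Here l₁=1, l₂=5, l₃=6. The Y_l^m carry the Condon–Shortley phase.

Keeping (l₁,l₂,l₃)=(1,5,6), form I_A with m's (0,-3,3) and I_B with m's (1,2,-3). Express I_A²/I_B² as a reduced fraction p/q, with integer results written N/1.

3/4

l's match ⇒ only the (l;m) 3-j factors differ between A and B.
A: triangle coeff Δ(1,5,6) = 1/858; Σ_t [0,0]: t=0:+1/80640 = 1/80640; (3j)²=9/286 [(1 5 6; 0 -3 3)], sign=-1
B: triangle coeff Δ(1,5,6) = 1/858; Σ_t [0,0]: t=0:+1/60480 = 1/60480; (3j)²=6/143 [(1 5 6; 1 2 -3)], sign=-1
I_A²/I_B² = (9/286)/(6/143) = 3/4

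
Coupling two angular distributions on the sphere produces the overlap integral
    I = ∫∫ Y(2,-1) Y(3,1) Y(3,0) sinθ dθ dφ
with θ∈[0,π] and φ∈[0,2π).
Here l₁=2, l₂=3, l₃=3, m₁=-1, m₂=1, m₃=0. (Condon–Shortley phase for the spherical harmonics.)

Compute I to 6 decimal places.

Checks pass: Σm=0; 8 even; l₃=3∈[1,5].
(2·2+1)(2·3+1)(2·3+1) = 245
Δ: 2! 2! 4! / 9! → 1/3780
sum: t=0:+1/24 t=1:−1/4 t=2:+1/24 = -1/6
3j²(2 3 3; 0 0 0) = Δ·Π!·Σ² = 4/105  (sign +1)
sum: t=1:−1/12 t=2:+1/8 = 1/24
3j²(2 3 3; -1 1 0) = Δ·Π!·Σ² = 1/210  (sign -1)
combine: 4πI² = 245·4/105·1/210 = 2/45
take √, sign -1: I = -0.05947080

-0.059471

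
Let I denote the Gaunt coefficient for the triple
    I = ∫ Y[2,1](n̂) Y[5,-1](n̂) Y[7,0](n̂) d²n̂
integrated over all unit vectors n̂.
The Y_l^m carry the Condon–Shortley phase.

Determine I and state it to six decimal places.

Checks pass: Σm=0; 14 even; l₃=7∈[3,7].
(2·2+1)(2·5+1)(2·7+1) = 825
Δ: 0! 4! 10! / 15! → 1/15015
sum: t=0:+1/57600 = 1/57600
3j²(2 5 7; 0 0 0) = Δ·Π!·Σ² = 21/715  (sign -1)
sum: t=0:+1/103680 = 1/103680
3j²(2 5 7; 1 -1 0) = Δ·Π!·Σ² = 7/429  (sign -1)
combine: 4πI² = 825·21/715·7/429 = 735/1859
take √, sign +1: I = 0.17737771

0.177378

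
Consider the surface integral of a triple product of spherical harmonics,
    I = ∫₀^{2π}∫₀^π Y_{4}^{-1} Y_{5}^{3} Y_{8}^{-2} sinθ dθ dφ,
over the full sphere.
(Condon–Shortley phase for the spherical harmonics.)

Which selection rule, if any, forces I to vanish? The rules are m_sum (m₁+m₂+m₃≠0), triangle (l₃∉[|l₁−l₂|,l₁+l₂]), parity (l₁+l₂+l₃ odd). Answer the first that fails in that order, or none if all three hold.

parity

azimuthal sum: -1 + 3 − 2 = 0  ✓
1 ≤ 8 ≤ 9 (triangle on l)  ✓
L = 4 + 5 + 8 = 17 (odd)  ✗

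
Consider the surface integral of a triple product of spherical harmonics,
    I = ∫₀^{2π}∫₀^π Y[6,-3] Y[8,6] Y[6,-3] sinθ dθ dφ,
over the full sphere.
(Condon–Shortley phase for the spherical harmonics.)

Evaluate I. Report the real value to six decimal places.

Rules hold: Σm=0, L=20 even, 2≤6≤14.
N = 13·17·13 = 2873
Δ = 8!·4!·8!/21! = 1/1309458150
Racah Σ t=2..6: t=2:+1/49766400 t=3:−1/3110400 t=4:+1/1327104 t=5:−1/3110400 t=6:+1/49766400 = 1/6635520
⇒ 3j(6 8 6; 0 0 0)² = 350/46189, sgn +1
Racah Σ t=6..8: t=6:+1/348364800 t=7:−1/101606400 t=8:+1/348364800 = -1/243855360
⇒ 3j(6 8 6; -3 6 -3)² = 24/2261, sgn +1
4πI² = N·(3j₀)²·(3jₘ)² = 15600/67507
I = +1·√(0.231087/4π) = 0.13560727

0.135607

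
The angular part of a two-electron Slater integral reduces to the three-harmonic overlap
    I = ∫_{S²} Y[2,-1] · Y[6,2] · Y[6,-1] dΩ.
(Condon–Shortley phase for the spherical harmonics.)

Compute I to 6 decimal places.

Rules hold: Σm=0, L=14 even, 4≤6≤8.
N = 5·13·13 = 845
Δ = 2!·2!·10!/15! = 1/90090
Racah Σ t=0..2: t=0:+1/69120 t=1:−1/14400 t=2:+1/69120 = -7/172800
⇒ 3j(2 6 6; 0 0 0)² = 14/715, sgn -1
Racah Σ t=1..2: t=1:−1/60480 t=2:+1/34560 = 1/80640
⇒ 3j(2 6 6; -1 2 -1)² = 6/1001, sgn -1
4πI² = N·(3j₀)²·(3jₘ)² = 12/121
I = +1·√(0.0991736/4π) = 0.08883682

0.088837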